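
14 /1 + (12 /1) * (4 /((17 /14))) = 53.53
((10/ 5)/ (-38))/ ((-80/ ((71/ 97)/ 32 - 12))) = -37177/ 4718080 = -0.01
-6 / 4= -3 / 2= -1.50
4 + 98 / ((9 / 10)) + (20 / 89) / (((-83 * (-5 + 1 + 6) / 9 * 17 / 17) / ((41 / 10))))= 7501871 / 66483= 112.84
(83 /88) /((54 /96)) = 166 /99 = 1.68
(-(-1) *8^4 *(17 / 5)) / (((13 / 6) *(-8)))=-52224 / 65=-803.45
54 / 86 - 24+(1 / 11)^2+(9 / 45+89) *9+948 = 44939252 / 26015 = 1727.44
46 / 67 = 0.69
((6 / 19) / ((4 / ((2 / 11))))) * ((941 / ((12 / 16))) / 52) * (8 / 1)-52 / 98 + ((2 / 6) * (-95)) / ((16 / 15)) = -58466495 / 2130128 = -27.45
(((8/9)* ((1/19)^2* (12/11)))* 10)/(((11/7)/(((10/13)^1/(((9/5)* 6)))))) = 56000/45996093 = 0.00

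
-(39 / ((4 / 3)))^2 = -855.56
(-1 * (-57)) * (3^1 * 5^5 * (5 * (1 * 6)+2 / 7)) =16183928.57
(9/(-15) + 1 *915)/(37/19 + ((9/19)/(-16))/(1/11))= 563.85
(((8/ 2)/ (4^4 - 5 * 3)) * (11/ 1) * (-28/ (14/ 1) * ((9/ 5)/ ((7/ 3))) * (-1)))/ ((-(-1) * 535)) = 2376/ 4512725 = 0.00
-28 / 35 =-4 / 5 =-0.80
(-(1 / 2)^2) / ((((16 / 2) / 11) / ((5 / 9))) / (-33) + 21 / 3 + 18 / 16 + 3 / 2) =-1210 / 46393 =-0.03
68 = 68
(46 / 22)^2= 529 / 121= 4.37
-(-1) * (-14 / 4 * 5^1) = -35 / 2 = -17.50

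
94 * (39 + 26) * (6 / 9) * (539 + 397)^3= 3340238653440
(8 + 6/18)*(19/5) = 95/3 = 31.67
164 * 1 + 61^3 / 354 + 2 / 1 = 807.19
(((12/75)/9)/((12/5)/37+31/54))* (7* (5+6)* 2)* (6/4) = 205128/31915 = 6.43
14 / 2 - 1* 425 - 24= -442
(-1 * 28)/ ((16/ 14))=-49/ 2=-24.50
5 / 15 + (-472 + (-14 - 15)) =-1502 / 3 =-500.67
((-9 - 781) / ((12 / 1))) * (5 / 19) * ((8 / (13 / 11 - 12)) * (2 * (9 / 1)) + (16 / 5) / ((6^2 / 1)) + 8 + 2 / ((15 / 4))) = 4958830 / 61047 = 81.23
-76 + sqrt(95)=-66.25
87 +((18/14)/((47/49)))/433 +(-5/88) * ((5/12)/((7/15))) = 4360214525/50144864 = 86.95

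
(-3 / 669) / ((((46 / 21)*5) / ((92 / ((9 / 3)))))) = -14 / 1115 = -0.01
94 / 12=47 / 6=7.83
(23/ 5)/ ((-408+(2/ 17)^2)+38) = -6647/ 534630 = -0.01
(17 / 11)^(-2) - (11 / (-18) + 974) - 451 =-7407493 / 5202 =-1423.97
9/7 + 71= 506/7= 72.29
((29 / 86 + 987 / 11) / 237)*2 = 85201 / 112101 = 0.76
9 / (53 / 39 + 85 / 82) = 28782 / 7661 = 3.76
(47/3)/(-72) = -47/216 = -0.22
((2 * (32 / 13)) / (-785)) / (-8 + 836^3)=-8 / 745318409355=-0.00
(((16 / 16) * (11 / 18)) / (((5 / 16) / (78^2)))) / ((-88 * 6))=-338 / 15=-22.53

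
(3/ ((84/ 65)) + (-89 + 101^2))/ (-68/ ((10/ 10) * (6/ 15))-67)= -42.68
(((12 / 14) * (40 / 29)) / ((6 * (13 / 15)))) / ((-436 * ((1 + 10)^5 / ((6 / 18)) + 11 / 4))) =-600 / 555920938573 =-0.00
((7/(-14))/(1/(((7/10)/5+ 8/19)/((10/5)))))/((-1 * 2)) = 0.07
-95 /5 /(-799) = 19 /799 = 0.02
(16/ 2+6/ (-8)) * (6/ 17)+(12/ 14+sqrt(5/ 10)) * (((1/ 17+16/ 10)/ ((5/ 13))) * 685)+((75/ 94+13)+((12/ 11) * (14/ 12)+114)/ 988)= 251121 * sqrt(2)/ 170+11391709702/ 4469465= 4637.84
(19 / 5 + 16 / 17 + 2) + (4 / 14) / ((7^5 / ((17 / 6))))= 202240076 / 30000495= 6.74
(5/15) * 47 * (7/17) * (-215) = -1386.96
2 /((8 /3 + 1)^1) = 6 /11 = 0.55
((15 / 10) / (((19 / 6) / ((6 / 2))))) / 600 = 0.00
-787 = -787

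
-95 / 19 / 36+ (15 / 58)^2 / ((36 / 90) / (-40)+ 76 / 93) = -12734435 / 227281932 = -0.06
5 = 5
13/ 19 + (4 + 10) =279/ 19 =14.68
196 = 196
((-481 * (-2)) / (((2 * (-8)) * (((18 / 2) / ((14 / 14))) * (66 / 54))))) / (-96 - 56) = 481 / 13376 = 0.04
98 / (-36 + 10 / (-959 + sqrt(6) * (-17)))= -809864209 / 297587473 -4165 * sqrt(6) / 297587473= -2.72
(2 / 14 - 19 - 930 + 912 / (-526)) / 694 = -875019 / 638827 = -1.37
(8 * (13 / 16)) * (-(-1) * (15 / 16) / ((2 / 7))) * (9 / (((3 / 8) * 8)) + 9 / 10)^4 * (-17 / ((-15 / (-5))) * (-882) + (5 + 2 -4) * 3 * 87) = 3651102660933 / 128000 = 28524239.54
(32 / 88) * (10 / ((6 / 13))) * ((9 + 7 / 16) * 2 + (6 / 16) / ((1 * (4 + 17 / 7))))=14768 / 99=149.17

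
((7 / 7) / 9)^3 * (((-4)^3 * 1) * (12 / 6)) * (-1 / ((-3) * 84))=-32 / 45927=-0.00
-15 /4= -3.75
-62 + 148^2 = 21842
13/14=0.93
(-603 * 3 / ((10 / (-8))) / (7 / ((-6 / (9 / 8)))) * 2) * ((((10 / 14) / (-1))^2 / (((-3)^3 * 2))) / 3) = 21440 / 3087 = 6.95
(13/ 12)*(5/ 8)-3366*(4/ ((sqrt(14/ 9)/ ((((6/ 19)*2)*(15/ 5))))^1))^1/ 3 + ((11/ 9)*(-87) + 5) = -242352*sqrt(14)/ 133-3221/ 32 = -6918.69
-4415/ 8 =-551.88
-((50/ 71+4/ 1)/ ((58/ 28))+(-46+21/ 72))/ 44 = 2146499/ 2174304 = 0.99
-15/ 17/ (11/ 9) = -0.72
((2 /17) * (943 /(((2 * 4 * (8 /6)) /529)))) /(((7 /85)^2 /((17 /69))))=156703025 /784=199876.31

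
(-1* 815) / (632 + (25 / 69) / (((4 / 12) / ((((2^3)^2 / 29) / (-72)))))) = -1.29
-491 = -491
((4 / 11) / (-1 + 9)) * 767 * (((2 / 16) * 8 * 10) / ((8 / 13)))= 566.53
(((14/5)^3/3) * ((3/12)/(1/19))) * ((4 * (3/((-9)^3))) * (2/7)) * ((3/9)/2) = -7448/273375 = -0.03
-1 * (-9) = 9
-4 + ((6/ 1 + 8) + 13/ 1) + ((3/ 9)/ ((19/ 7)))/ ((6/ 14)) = 3982/ 171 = 23.29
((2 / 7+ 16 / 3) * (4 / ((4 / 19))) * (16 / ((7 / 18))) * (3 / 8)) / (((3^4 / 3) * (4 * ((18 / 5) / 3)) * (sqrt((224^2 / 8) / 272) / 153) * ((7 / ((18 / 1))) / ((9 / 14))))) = 7718085 * sqrt(34) / 67228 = 669.42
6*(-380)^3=-329232000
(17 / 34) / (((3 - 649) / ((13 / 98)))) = -13 / 126616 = -0.00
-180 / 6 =-30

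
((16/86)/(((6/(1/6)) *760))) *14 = 7/73530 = 0.00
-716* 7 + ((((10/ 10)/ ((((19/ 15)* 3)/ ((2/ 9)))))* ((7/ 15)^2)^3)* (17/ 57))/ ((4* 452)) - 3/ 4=-100622010870306217/ 20073215475000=-5012.75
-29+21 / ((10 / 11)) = -59 / 10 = -5.90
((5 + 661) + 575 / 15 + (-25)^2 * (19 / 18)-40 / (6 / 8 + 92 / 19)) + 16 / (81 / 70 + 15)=783246197 / 576810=1357.89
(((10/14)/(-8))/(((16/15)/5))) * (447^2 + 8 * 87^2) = -97635375/896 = -108968.05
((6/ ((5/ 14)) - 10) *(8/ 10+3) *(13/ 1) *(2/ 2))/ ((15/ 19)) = 159562/ 375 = 425.50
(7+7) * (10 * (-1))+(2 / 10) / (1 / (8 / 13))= -9092 / 65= -139.88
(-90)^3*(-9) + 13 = 6561013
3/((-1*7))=-3/7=-0.43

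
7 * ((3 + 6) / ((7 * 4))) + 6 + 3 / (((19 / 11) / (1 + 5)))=1419 / 76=18.67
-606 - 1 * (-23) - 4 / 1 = -587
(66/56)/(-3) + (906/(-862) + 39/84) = -5911/6034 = -0.98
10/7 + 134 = 948/7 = 135.43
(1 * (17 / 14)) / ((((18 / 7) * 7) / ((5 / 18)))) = 85 / 4536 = 0.02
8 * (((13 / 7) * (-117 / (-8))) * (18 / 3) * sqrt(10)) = 9126 * sqrt(10) / 7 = 4122.71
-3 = -3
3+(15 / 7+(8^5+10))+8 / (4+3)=229490 / 7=32784.29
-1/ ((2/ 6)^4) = -81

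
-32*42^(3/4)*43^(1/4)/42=-16*42^(3/4)*43^(1/4)/21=-32.19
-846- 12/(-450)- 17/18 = -381113/450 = -846.92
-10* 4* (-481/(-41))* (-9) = 173160/41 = 4223.41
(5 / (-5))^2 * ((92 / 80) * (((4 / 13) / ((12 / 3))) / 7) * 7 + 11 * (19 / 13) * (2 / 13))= 2.56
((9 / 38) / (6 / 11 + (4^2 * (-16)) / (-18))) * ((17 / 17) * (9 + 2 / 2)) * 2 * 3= 13365 / 13889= 0.96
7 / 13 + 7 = 98 / 13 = 7.54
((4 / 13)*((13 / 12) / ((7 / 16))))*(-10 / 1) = -160 / 21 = -7.62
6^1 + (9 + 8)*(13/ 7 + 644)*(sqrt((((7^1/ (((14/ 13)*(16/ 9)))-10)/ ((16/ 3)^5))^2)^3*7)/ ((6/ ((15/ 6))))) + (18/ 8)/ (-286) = 2196549893804947065*sqrt(7)/ 151115727451828646838272 + 6855/ 1144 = 5.99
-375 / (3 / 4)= -500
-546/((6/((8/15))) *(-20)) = 182/75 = 2.43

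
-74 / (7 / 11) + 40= -534 / 7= -76.29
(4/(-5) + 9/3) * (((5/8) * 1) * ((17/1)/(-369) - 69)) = -140129/1476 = -94.94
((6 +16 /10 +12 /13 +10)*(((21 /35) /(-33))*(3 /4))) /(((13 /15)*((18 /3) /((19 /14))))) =-2451 /37180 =-0.07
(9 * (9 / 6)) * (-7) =-189 / 2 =-94.50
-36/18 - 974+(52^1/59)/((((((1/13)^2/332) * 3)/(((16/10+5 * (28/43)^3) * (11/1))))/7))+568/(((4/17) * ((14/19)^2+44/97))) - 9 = 1548723215067570307/409235250120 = 3784432.58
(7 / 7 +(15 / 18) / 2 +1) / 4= 29 / 48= 0.60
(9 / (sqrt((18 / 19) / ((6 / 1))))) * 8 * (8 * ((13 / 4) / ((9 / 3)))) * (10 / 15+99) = 62192 * sqrt(57) / 3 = 156513.10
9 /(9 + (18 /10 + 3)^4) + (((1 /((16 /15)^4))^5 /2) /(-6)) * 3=-9443740406359030243166200625 /181285680206131332522239328256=-0.05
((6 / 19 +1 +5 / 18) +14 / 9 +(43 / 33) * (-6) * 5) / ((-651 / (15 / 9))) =225355 / 2449062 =0.09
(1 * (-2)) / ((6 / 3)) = -1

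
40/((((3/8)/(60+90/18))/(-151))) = -3140800/3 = -1046933.33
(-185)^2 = 34225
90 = 90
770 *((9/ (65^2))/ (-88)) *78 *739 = -139671/ 130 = -1074.39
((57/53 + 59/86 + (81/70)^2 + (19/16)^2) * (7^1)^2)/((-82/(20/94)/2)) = -3223739191/2810645120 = -1.15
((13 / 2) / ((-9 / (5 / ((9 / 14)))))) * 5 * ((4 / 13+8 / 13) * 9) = -700 / 3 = -233.33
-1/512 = -0.00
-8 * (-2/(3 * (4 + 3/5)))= 1.16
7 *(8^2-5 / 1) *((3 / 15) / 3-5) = -2037.47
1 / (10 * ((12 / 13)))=13 / 120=0.11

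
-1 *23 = -23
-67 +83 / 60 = -3937 / 60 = -65.62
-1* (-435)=435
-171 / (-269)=171 / 269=0.64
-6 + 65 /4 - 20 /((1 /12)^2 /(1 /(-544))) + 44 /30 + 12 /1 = 29591 /1020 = 29.01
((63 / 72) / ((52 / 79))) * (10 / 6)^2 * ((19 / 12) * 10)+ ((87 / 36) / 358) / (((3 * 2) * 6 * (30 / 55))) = 352643261 / 6031584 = 58.47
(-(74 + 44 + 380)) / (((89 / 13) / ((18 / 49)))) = -116532 / 4361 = -26.72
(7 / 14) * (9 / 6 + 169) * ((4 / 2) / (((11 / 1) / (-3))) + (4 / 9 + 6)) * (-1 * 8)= -36208 / 9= -4023.11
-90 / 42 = -15 / 7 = -2.14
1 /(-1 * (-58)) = 1 /58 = 0.02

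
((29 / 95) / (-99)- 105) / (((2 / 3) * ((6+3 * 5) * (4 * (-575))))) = 493777 / 151420500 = 0.00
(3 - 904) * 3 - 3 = -2706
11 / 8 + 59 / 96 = 191 / 96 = 1.99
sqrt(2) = 1.41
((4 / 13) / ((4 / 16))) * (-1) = -16 / 13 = -1.23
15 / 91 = 0.16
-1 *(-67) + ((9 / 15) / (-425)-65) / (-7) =1134753 / 14875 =76.29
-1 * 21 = -21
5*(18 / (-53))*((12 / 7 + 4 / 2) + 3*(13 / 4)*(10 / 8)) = -27.00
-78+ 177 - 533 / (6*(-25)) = 15383 / 150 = 102.55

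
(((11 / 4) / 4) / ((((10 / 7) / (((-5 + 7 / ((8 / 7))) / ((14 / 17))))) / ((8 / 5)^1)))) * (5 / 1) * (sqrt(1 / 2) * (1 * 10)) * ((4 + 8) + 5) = 28611 * sqrt(2) / 64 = 632.22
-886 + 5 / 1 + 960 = 79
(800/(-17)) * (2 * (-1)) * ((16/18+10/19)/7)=387200/20349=19.03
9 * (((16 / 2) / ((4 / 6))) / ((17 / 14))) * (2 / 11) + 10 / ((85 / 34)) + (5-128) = -19229 / 187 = -102.83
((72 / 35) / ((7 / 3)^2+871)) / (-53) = -81 / 1829030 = -0.00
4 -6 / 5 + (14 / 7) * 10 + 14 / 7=124 / 5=24.80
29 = 29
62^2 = 3844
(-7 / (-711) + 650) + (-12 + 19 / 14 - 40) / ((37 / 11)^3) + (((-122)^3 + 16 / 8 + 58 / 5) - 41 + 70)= -4576009748479349 / 2520999810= -1815156.72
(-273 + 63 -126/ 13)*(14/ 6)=-6664/ 13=-512.62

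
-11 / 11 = -1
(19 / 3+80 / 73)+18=5569 / 219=25.43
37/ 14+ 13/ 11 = 589/ 154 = 3.82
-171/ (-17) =171/ 17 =10.06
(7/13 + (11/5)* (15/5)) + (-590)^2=22626964/65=348107.14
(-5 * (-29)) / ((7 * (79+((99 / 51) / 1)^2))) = 8381 / 33488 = 0.25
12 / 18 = 2 / 3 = 0.67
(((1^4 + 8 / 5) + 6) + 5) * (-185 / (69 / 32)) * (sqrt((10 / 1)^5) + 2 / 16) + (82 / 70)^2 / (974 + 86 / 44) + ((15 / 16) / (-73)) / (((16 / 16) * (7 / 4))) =-369133.25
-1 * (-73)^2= -5329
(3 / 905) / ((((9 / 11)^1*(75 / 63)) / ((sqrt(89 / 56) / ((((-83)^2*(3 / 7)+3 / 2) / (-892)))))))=-34342*sqrt(1246) / 935656875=-0.00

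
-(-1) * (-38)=-38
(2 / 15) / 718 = 1 / 5385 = 0.00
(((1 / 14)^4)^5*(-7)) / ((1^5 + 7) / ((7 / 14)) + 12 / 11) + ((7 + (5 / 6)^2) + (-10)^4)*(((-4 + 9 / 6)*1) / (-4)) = 6254.81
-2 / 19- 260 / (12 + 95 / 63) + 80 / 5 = -3.35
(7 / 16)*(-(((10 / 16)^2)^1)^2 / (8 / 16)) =-4375 / 32768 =-0.13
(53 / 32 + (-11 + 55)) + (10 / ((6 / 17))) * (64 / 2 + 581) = 1671743 / 96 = 17413.99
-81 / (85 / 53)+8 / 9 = -37957 / 765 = -49.62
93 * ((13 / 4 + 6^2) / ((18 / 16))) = 9734 / 3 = 3244.67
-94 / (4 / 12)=-282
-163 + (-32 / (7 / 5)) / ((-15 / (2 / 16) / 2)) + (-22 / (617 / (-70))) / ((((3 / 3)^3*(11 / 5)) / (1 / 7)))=-2104955 / 12957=-162.46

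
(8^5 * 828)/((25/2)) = 54263808/25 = 2170552.32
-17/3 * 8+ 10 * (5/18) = -383/9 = -42.56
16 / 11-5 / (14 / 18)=-383 / 77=-4.97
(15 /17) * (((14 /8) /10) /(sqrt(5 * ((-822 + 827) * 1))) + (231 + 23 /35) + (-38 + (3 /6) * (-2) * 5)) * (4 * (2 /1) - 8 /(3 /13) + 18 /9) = -9774253 /2380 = -4106.83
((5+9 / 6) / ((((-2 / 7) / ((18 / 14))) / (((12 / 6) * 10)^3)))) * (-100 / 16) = 1462500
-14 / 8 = -7 / 4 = -1.75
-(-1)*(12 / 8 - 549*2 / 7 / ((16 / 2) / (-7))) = 138.75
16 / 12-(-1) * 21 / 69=1.64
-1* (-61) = 61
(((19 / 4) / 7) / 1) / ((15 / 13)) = 247 / 420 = 0.59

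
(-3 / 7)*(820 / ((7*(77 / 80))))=-196800 / 3773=-52.16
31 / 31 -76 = -75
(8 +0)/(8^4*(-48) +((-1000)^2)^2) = 0.00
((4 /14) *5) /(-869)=-10 /6083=-0.00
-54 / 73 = -0.74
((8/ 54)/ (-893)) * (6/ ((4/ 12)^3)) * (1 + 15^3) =-81024/ 893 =-90.73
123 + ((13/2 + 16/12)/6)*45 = 727/4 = 181.75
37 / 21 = 1.76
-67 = -67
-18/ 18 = -1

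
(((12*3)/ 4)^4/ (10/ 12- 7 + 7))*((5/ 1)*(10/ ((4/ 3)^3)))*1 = 2657205/ 16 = 166075.31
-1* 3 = -3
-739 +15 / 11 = -8114 / 11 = -737.64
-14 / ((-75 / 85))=238 / 15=15.87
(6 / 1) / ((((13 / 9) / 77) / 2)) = 8316 / 13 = 639.69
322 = 322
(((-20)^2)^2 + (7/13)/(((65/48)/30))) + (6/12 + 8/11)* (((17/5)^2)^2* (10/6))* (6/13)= 37212087871/232375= 160138.09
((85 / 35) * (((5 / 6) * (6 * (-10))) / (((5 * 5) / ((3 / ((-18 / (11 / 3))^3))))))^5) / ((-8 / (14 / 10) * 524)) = -71013218880066067 / 260940460054357225133015040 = -0.00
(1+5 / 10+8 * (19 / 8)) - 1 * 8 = 25 / 2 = 12.50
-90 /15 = -6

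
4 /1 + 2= 6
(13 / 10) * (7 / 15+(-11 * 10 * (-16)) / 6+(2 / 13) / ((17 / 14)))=324789 / 850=382.10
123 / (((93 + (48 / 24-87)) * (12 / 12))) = 123 / 8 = 15.38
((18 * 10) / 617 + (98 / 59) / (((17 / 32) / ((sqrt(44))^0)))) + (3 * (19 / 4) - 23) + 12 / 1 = 16506871 / 2475404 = 6.67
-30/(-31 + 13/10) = 100/99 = 1.01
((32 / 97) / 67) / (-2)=-16 / 6499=-0.00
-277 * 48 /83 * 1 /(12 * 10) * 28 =-15512 /415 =-37.38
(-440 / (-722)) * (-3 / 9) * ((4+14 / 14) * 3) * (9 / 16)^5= -16238475 / 94633984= -0.17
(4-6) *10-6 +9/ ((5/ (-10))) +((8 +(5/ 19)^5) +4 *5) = -39614459/ 2476099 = -16.00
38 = 38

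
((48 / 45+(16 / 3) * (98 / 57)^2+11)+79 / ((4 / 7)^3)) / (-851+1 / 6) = -1407381191 / 2653783200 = -0.53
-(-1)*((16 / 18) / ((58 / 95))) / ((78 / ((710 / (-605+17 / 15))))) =-337250 / 15366897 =-0.02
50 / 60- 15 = -85 / 6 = -14.17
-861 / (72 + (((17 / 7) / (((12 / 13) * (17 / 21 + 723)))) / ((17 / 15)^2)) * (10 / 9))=-17798592 / 1488449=-11.96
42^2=1764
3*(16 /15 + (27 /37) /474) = 93671 /29230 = 3.20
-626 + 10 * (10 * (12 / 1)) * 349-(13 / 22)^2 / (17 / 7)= 3440734489 / 8228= 418173.86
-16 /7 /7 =-16 /49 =-0.33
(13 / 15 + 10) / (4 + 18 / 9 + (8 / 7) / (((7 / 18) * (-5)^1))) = 7987 / 3978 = 2.01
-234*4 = -936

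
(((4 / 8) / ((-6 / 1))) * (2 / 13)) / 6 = -1 / 468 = -0.00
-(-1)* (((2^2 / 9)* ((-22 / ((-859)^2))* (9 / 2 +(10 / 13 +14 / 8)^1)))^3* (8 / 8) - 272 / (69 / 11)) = -641736738448186869166645912 / 14799410077848954630032259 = -43.36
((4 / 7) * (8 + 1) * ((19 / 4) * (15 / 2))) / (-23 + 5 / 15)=-7695 / 952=-8.08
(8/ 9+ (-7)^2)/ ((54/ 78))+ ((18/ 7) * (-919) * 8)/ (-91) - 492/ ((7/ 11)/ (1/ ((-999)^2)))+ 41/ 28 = 238417884701/ 847635516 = 281.27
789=789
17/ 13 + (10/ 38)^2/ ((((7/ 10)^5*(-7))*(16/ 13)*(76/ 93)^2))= 1970976576619/ 1594542074216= 1.24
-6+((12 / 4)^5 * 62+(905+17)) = 15982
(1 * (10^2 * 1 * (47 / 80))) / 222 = 235 / 888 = 0.26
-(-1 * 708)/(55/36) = 25488/55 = 463.42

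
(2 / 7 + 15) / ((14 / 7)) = 107 / 14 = 7.64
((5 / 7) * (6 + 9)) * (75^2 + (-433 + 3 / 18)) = 778825 / 14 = 55630.36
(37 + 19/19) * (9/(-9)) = -38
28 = 28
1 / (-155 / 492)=-492 / 155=-3.17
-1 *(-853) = 853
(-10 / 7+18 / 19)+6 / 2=335 / 133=2.52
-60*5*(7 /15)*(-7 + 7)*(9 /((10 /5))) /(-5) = 0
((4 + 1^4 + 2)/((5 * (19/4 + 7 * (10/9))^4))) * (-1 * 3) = -35271936/206859834005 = -0.00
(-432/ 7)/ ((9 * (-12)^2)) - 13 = -274/ 21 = -13.05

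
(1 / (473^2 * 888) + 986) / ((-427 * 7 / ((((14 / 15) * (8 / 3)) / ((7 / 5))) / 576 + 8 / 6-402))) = 3632779179738785 / 27485784206496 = 132.17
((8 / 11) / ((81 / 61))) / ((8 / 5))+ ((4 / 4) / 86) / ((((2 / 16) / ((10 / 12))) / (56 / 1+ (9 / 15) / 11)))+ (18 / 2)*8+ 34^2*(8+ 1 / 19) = 621106201 / 66177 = 9385.53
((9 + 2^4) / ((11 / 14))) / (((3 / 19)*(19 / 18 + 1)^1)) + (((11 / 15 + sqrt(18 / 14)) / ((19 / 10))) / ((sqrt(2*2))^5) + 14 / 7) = 15*sqrt(7) / 2128 + 37135645 / 371184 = 100.07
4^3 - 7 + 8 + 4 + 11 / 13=908 / 13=69.85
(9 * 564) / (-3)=-1692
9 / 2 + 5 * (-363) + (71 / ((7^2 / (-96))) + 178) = -173617 / 98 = -1771.60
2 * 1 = 2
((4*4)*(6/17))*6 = 576/17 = 33.88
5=5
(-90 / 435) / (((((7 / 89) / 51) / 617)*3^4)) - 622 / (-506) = -471793429 / 462231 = -1020.69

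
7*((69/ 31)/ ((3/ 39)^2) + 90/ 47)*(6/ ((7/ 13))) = 42966846/ 1457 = 29489.94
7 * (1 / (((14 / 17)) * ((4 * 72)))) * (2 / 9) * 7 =119 / 2592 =0.05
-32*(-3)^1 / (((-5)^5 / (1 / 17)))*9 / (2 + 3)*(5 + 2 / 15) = -22176 / 1328125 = -0.02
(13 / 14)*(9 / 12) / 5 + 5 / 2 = 2.64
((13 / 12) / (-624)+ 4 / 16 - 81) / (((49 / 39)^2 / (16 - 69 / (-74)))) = -1407064763 / 1624448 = -866.18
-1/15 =-0.07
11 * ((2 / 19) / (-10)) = -11 / 95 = -0.12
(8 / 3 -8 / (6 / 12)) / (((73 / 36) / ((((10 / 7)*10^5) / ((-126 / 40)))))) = 3200000000 / 10731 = 298201.47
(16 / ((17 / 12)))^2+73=57961 / 289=200.56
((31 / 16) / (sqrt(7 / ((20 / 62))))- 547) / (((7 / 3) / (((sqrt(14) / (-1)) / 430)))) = 3*sqrt(14)*(61264- sqrt(2170)) / 337120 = 2.04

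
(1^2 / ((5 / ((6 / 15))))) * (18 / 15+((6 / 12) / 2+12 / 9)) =167 / 750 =0.22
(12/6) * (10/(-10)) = -2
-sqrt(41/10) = -sqrt(410)/10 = -2.02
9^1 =9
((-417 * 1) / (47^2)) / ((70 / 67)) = -27939 / 154630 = -0.18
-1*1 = -1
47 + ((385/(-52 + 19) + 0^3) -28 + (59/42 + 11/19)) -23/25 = 167521/19950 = 8.40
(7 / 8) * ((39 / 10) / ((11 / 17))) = 4641 / 880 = 5.27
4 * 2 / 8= 1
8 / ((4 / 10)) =20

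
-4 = -4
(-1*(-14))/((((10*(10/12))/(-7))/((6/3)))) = -588/25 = -23.52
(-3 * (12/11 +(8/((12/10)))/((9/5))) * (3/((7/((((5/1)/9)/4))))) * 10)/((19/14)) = -35600/5643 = -6.31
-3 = -3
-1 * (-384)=384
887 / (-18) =-887 / 18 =-49.28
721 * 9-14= 6475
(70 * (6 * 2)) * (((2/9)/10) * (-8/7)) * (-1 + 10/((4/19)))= -992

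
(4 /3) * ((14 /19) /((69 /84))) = 1.20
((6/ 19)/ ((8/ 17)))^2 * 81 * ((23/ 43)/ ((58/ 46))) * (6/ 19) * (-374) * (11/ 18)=-76417720731/ 68425384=-1116.80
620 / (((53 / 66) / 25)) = 1023000 / 53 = 19301.89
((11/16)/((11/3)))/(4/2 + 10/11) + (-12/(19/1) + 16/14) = 39205/68096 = 0.58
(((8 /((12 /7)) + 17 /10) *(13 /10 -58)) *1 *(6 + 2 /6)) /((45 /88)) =-558866 /125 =-4470.93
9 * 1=9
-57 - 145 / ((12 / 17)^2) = -50113 / 144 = -348.01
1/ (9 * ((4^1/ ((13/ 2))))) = 13/ 72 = 0.18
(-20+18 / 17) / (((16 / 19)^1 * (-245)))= 437 / 4760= 0.09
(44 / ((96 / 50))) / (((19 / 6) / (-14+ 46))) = 4400 / 19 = 231.58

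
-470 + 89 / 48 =-22471 / 48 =-468.15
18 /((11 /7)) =126 /11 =11.45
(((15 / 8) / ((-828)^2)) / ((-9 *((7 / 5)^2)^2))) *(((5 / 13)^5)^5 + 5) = -7875457605944666641524699015625 / 19912227583751170938567100729178390592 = -0.00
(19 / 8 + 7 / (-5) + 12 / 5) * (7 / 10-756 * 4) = -816291 / 80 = -10203.64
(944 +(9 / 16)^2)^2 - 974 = 58376812961 / 65536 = 890759.48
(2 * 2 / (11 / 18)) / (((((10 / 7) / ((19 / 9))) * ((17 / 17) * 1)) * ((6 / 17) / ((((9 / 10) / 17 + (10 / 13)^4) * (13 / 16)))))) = 260287517 / 29000400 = 8.98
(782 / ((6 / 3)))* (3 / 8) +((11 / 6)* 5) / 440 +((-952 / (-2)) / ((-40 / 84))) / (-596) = 5304031 / 35760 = 148.32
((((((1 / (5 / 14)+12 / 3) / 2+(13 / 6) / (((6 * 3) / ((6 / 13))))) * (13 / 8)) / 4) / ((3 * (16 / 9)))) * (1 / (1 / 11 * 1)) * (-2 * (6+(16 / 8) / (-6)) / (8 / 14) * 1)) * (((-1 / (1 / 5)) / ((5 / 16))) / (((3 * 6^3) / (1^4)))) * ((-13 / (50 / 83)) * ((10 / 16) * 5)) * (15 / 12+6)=-165600952517 / 238878720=-693.24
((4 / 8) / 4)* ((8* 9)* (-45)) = -405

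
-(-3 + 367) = -364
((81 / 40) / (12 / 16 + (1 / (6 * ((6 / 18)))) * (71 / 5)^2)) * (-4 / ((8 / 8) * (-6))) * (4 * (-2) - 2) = -1350 / 10157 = -0.13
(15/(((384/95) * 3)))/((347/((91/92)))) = 43225/12258816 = 0.00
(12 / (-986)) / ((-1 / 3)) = 18 / 493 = 0.04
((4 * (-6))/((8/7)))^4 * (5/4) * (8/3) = 648270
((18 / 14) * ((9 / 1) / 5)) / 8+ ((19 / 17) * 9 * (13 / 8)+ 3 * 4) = 68151 / 2380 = 28.63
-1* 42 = -42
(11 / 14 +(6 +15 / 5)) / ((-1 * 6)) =-137 / 84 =-1.63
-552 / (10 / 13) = -3588 / 5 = -717.60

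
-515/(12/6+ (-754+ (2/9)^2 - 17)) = 8343/12457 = 0.67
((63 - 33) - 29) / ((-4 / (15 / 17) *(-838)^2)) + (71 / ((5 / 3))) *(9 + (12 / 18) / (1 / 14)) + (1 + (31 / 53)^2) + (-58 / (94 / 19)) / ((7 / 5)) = 34156057398284977 / 44131083175312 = 773.97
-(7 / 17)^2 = -49 / 289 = -0.17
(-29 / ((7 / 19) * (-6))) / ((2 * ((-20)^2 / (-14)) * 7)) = -0.03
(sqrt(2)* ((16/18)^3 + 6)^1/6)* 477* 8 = 1035832* sqrt(2)/243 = 6028.34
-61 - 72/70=-2171/35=-62.03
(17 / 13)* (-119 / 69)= -2023 / 897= -2.26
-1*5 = -5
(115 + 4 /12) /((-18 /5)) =-865 /27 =-32.04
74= 74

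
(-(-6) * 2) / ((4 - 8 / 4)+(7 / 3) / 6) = 216 / 43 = 5.02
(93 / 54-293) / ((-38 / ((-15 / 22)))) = -26215 / 5016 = -5.23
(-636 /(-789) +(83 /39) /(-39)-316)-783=-439324654 /400023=-1098.25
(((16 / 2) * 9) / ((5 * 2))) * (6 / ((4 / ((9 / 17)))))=486 / 85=5.72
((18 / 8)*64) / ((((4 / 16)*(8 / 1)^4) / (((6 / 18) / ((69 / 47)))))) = 47 / 1472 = 0.03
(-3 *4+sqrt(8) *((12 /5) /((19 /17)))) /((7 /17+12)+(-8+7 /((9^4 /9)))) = -74358 /27397+2528172 *sqrt(2) /2602715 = -1.34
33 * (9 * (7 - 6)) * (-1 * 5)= -1485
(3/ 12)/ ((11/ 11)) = 1/ 4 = 0.25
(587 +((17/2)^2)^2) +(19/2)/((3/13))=280715/48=5848.23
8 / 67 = 0.12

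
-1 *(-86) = 86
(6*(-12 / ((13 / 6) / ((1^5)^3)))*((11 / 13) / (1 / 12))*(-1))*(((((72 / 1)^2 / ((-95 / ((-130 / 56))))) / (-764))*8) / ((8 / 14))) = -36951552 / 47177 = -783.25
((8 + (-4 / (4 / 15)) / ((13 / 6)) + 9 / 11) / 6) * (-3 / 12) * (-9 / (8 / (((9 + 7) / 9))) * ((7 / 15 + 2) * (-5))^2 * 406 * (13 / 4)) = 75312797 / 2376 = 31697.31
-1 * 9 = -9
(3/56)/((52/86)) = 0.09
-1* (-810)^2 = -656100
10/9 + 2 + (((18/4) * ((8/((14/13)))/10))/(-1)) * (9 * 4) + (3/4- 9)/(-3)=-144247/1260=-114.48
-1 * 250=-250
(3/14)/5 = 3/70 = 0.04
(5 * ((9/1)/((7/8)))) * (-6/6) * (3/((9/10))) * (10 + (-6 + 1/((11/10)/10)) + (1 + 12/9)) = -203600/77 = -2644.16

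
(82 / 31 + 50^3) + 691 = 3896503 / 31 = 125693.65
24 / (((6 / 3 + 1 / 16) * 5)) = 128 / 55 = 2.33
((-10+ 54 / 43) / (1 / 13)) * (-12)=58656 / 43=1364.09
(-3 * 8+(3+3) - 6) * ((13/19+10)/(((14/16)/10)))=-55680/19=-2930.53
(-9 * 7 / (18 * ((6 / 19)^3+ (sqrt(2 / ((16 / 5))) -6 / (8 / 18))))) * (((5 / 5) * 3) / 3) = 329321167 * sqrt(10) / 68038024837+ 17741859786 / 68038024837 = 0.28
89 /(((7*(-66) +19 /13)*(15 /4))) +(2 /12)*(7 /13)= 29739 /778310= 0.04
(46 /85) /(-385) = -46 /32725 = -0.00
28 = 28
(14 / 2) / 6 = 7 / 6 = 1.17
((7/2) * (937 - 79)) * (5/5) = 3003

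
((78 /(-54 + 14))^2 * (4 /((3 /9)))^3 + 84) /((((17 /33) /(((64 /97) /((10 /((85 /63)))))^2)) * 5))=20.47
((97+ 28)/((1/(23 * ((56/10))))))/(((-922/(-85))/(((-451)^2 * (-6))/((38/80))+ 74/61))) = -2037552283364500/534299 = -3813505702.55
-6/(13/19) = -114/13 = -8.77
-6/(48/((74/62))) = -37/248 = -0.15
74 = 74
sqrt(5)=2.24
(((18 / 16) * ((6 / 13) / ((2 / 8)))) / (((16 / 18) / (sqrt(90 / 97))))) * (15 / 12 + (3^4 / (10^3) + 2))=2428299 * sqrt(970) / 10088000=7.50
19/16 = 1.19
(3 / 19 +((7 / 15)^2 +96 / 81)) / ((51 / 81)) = 2.48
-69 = -69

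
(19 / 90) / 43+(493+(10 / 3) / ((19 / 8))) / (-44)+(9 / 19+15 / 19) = -16125443 / 1617660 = -9.97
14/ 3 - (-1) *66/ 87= 472/ 87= 5.43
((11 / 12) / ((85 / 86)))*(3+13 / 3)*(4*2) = 41624 / 765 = 54.41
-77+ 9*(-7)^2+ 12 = 376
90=90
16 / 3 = 5.33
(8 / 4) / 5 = 2 / 5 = 0.40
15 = 15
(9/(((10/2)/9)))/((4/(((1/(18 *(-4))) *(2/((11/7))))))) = -63/880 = -0.07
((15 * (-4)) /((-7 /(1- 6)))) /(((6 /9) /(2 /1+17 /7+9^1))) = -42300 /49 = -863.27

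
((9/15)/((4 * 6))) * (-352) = -44/5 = -8.80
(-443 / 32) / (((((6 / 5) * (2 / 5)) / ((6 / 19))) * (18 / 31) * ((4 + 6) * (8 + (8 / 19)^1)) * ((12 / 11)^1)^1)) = -151063 / 884736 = -0.17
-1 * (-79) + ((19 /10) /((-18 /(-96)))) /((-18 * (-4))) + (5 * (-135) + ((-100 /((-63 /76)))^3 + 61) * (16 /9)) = 35112595552451 /11252115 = 3120532.94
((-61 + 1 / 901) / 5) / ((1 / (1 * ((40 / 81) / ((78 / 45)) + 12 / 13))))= -29312 / 1989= -14.74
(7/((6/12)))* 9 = 126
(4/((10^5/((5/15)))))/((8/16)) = 0.00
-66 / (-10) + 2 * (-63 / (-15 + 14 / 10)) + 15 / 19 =53793 / 3230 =16.65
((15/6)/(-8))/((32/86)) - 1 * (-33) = 8233/256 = 32.16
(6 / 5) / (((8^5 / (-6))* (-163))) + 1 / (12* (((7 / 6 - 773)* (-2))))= 1710799 / 30918778880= 0.00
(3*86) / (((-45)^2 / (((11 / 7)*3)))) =946 / 1575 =0.60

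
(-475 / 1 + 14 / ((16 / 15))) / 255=-1.81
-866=-866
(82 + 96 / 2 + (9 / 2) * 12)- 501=-317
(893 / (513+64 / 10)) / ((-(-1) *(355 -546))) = -4465 / 496027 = -0.01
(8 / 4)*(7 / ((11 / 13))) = 182 / 11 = 16.55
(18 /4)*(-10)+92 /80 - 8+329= 5543 /20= 277.15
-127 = -127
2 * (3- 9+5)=-2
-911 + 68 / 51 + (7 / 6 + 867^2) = 1501561 / 2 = 750780.50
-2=-2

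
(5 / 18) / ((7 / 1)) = 5 / 126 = 0.04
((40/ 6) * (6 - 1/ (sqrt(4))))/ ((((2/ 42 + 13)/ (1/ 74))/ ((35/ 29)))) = 0.05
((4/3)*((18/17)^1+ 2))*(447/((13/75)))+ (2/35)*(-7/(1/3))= 893898/85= 10516.45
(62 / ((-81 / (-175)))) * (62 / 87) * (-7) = -4708900 / 7047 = -668.21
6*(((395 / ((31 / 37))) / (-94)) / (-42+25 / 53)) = 2323785 / 3206857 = 0.72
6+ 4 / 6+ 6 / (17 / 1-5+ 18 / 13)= 619 / 87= 7.11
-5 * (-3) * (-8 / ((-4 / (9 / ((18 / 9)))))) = 135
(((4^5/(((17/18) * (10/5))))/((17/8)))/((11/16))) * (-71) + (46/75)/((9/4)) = -56534045464/2145825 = -26346.07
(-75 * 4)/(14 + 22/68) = -10200/487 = -20.94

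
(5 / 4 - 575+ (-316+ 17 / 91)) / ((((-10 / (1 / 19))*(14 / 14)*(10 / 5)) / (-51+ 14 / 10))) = -10037831 / 86450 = -116.11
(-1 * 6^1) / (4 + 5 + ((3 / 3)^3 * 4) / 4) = -3 / 5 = -0.60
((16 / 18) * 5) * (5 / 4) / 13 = 50 / 117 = 0.43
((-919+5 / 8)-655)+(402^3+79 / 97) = 50411470701 / 776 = 64963235.44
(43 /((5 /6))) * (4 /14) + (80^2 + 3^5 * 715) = 180159.74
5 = 5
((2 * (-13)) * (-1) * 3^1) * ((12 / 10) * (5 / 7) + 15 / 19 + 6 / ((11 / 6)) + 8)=1474278 / 1463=1007.71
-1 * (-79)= 79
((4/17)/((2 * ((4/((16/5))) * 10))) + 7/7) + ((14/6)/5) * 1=1.48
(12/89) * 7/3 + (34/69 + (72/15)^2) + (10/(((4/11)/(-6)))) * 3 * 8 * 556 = -338021542834/153525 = -2201736.15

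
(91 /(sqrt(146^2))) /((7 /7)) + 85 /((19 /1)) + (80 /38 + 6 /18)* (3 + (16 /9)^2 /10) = 44433727 /3370410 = 13.18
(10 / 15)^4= 16 / 81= 0.20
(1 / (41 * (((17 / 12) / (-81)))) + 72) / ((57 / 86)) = 1410744 / 13243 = 106.53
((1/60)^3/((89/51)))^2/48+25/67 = 49274956800019363/132056884224000000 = 0.37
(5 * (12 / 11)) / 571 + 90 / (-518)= -267105 / 1626779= -0.16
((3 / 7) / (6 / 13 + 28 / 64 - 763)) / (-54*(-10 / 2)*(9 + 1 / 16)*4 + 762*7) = -416 / 11186069139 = -0.00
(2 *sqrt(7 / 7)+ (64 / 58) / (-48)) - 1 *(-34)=35.98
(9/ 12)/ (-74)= -0.01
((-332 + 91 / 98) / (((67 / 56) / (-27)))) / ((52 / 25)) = 3128625 / 871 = 3591.99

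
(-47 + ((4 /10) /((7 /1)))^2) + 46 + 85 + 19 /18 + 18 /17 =32281199 /374850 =86.12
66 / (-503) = -66 / 503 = -0.13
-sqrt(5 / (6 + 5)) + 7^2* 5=245- sqrt(55) / 11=244.33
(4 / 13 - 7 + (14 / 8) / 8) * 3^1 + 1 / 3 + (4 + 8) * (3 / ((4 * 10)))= -113489 / 6240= -18.19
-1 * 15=-15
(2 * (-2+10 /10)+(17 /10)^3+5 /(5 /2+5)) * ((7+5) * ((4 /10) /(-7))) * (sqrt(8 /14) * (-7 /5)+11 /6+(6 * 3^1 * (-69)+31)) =21478 * sqrt(7) /21875+15582289 /5250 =2970.65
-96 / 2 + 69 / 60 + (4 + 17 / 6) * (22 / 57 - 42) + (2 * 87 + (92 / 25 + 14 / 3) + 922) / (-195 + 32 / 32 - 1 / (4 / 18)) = -2286271451 / 6788700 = -336.78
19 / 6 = 3.17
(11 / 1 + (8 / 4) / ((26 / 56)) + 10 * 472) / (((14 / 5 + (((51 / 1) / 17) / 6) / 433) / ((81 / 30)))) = 239895423 / 52559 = 4564.31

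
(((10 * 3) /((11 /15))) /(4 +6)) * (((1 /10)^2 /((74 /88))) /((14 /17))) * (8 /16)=153 /5180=0.03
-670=-670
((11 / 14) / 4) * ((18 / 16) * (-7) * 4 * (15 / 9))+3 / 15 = -809 / 80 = -10.11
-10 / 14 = -5 / 7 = -0.71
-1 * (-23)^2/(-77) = 529/77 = 6.87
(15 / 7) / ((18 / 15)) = 25 / 14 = 1.79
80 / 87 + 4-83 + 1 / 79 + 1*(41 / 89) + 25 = -32179622 / 611697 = -52.61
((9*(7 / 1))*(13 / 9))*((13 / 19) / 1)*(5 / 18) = 5915 / 342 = 17.30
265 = 265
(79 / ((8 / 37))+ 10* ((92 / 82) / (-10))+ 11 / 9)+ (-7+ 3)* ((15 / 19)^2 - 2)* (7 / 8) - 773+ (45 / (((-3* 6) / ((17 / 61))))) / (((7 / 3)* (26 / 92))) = -2388476742919 / 5915545272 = -403.76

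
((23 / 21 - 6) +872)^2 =751854.15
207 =207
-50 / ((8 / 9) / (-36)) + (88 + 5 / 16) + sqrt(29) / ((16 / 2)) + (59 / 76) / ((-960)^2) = 2113.99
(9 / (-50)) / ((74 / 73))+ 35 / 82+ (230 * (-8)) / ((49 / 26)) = -976.08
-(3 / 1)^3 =-27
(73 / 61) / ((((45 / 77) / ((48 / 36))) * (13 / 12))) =89936 / 35685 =2.52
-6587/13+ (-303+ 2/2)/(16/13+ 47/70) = -14974757/22503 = -665.46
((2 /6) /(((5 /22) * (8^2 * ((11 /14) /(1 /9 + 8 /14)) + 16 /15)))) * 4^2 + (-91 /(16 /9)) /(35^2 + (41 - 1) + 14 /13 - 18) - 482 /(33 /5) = -170726881433 /2346524400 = -72.76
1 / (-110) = -1 / 110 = -0.01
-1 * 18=-18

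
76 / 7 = 10.86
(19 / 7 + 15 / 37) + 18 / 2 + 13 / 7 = 3620 / 259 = 13.98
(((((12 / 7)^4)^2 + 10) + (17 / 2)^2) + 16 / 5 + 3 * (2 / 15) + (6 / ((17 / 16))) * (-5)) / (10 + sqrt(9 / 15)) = 1295602317145 / 97413607298 - 259120463429 * sqrt(15) / 974136072980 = 12.27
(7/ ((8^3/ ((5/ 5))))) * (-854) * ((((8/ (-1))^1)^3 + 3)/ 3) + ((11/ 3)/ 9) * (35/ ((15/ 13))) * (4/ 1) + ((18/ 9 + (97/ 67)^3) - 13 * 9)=11964693482321/ 6236621568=1918.46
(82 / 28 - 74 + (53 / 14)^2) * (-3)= 33363 / 196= 170.22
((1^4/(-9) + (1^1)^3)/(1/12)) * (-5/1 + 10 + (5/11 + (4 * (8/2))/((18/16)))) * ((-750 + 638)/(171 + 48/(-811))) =-137.52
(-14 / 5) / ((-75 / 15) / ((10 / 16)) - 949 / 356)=4984 / 18985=0.26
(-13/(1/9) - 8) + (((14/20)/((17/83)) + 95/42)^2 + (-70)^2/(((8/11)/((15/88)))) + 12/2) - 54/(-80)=54159187909/50979600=1062.37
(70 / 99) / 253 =70 / 25047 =0.00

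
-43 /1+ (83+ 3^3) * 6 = 617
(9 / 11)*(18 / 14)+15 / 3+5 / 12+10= 15217 / 924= 16.47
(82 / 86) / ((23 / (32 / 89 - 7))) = -24231 / 88021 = -0.28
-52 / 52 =-1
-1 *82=-82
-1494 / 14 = -747 / 7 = -106.71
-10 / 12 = -5 / 6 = -0.83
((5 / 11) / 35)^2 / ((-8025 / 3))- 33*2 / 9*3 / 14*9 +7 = -113286251 / 15860075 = -7.14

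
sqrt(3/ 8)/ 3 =sqrt(6)/ 12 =0.20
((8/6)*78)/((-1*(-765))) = 104/765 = 0.14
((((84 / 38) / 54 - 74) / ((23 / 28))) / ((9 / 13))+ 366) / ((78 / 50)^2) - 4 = 5004515902 / 53838837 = 92.95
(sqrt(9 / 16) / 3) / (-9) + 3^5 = 8747 / 36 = 242.97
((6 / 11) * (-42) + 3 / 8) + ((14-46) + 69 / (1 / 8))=43777 / 88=497.47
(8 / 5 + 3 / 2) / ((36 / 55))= 341 / 72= 4.74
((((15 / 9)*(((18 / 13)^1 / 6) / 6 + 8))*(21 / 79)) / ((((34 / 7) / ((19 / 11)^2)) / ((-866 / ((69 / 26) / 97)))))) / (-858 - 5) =70580790455 / 879687831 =80.23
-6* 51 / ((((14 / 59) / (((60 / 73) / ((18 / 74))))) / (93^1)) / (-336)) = 9939810240 / 73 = 136161784.11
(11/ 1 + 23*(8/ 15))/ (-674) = -349/ 10110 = -0.03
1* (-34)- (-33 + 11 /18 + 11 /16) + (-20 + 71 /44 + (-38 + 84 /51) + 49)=-216445 /26928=-8.04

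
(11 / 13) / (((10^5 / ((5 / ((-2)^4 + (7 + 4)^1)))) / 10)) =11 / 702000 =0.00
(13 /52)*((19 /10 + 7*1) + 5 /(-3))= 217 /120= 1.81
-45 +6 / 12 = -89 / 2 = -44.50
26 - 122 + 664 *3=1896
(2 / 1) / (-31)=-2 / 31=-0.06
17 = 17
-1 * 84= -84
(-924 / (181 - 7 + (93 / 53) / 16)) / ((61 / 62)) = -16193408 / 3002115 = -5.39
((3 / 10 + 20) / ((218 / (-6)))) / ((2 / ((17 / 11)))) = -0.43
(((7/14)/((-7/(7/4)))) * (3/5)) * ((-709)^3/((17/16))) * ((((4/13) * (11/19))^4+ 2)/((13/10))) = 31853442094763878584/822583675901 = 38723649.68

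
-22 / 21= -1.05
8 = 8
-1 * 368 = -368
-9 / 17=-0.53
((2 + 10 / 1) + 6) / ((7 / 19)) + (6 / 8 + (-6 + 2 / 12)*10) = -733 / 84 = -8.73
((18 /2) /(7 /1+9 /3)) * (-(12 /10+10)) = -10.08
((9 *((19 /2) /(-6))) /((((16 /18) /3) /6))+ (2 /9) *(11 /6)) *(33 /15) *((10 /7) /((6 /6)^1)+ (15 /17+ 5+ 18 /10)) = -5775.79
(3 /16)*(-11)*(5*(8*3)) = -495 /2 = -247.50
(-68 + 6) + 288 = 226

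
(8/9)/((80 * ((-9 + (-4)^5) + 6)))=-1/92430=-0.00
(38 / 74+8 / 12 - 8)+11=464 / 111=4.18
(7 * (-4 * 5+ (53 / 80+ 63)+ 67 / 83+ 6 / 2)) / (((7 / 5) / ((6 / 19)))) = 945597 / 12616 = 74.95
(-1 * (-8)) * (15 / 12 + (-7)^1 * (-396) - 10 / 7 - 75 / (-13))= 2022086 / 91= 22220.73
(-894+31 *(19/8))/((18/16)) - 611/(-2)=-7627/18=-423.72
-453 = -453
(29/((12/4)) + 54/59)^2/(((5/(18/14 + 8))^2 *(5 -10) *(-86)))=592873801/660102030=0.90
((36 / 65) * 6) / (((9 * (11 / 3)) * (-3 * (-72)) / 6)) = 2 / 715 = 0.00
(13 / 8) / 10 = 13 / 80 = 0.16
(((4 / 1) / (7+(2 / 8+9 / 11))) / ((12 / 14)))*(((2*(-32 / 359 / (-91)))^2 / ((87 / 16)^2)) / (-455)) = -92274688 / 559207711157393025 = -0.00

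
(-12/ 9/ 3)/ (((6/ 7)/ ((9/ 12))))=-7/ 18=-0.39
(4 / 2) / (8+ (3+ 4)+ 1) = 1 / 8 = 0.12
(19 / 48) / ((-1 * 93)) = -19 / 4464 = -0.00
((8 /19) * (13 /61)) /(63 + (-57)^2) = 13 /479826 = 0.00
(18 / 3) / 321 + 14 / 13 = 1524 / 1391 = 1.10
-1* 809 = -809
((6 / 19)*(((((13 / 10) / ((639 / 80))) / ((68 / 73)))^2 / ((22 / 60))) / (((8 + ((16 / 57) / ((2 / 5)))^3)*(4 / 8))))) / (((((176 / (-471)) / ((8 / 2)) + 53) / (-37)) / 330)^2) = 410142993310440702000 / 1222168565608926439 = 335.59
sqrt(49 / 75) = 0.81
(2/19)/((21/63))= 6/19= 0.32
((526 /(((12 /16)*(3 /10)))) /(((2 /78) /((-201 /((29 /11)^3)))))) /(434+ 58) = -6097923260 /2999847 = -2032.74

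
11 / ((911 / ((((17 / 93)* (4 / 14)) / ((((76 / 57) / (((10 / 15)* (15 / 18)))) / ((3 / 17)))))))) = 55 / 1186122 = 0.00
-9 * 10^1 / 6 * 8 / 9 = -40 / 3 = -13.33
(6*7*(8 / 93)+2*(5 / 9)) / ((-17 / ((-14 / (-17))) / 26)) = -479752 / 80631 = -5.95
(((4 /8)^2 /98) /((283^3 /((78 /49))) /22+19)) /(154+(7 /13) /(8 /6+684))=5733156 /224002886830268539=0.00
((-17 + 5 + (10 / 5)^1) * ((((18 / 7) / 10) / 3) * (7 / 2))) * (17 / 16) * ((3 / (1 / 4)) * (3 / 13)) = -8.83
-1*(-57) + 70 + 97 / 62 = 7971 / 62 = 128.56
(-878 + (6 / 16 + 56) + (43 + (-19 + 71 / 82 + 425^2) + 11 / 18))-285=530013451 / 2952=179543.85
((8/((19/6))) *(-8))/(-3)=128/19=6.74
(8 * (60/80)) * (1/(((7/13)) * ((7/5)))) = 390/49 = 7.96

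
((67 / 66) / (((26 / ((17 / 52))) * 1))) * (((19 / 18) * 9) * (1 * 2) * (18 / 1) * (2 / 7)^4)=129846 / 4463459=0.03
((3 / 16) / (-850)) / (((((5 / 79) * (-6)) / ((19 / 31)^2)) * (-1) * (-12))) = 28519 / 1568352000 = 0.00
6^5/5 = 7776/5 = 1555.20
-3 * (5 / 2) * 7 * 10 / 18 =-175 / 6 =-29.17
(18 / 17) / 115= 18 / 1955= 0.01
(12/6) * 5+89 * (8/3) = 742/3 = 247.33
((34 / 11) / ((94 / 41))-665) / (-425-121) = 1.22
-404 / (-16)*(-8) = -202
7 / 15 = 0.47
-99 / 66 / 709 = -3 / 1418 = -0.00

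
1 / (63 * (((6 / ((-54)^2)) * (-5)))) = -54 / 35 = -1.54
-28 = -28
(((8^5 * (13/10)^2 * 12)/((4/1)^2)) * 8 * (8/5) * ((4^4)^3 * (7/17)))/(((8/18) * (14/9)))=11288411004469248/2125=5312193413867.88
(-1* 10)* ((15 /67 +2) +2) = -2830 /67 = -42.24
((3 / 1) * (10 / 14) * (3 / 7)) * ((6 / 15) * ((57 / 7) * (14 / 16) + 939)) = 68121 / 196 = 347.56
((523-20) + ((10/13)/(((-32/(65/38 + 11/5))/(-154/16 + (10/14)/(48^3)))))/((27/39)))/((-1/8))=-2136302522237/529514496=-4034.46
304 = 304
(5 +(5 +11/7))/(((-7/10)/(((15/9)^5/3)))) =-31250/441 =-70.86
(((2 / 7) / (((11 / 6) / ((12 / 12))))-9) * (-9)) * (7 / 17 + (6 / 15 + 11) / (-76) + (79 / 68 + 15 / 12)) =5571261 / 26180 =212.81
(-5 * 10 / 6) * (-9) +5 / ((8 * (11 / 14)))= 3335 / 44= 75.80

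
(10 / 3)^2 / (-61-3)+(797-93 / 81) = 343733 / 432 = 795.68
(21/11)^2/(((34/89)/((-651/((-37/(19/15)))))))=161823627/761090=212.62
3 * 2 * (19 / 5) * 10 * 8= 1824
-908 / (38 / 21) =-9534 / 19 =-501.79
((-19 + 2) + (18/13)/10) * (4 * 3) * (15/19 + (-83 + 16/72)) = 12292736/741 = 16589.39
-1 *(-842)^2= -708964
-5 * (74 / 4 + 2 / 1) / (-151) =0.68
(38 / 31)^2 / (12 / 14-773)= -10108 / 5194205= -0.00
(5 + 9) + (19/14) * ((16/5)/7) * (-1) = 3278/245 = 13.38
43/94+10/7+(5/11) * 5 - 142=-997695/7238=-137.84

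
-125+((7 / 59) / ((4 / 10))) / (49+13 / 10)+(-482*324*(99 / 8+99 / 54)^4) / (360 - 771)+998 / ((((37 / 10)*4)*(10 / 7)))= 3578113377004173025 / 231064647168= 15485334.61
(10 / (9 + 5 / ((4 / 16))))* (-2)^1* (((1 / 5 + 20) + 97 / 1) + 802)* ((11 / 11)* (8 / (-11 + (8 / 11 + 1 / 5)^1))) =4044480 / 8033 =503.48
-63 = -63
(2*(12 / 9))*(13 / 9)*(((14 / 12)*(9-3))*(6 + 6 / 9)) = 14560 / 81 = 179.75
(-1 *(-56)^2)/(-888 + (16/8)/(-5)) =3.53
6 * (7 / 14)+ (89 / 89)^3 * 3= 6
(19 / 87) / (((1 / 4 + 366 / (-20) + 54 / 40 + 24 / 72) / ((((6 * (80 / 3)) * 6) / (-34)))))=91200 / 242063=0.38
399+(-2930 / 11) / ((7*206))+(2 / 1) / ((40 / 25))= 12691671 / 31724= 400.07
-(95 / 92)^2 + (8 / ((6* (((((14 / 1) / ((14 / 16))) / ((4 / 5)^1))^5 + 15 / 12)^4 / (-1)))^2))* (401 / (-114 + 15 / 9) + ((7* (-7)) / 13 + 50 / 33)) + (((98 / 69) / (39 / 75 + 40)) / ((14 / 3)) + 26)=200499729028972521669407782686276950599549193803175587835758778775524711 / 8038886869127077568225925988264045994843189259887818718067685556250000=24.94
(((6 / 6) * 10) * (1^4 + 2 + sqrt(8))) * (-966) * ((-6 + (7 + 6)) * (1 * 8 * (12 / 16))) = -1217160-811440 * sqrt(2) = -2364709.45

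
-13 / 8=-1.62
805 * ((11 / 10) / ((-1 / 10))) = -8855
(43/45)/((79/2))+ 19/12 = 22859/14220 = 1.61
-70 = -70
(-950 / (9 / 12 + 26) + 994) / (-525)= -34186 / 18725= -1.83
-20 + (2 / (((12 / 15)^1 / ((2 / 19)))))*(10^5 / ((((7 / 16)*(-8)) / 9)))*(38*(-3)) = 53999860 / 7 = 7714265.71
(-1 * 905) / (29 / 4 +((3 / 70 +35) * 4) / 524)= -16597700 / 137871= -120.39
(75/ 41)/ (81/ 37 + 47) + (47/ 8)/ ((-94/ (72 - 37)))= -128365/ 59696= -2.15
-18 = -18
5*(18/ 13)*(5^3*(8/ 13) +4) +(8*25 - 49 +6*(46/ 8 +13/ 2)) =265241/ 338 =784.74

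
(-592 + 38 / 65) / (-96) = 6407 / 1040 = 6.16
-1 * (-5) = 5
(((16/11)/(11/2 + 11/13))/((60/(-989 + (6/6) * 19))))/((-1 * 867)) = 20176/4720815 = 0.00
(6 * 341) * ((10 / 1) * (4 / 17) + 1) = 6860.12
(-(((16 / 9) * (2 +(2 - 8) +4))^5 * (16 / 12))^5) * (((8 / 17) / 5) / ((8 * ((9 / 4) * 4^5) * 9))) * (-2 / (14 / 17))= 0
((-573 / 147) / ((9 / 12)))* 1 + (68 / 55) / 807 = -5.20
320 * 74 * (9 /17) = 12536.47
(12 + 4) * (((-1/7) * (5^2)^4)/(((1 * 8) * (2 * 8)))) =-390625/56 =-6975.45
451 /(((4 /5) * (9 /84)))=15785 /3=5261.67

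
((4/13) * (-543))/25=-2172/325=-6.68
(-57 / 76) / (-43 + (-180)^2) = -3 / 129428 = -0.00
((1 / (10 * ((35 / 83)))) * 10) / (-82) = -0.03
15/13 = 1.15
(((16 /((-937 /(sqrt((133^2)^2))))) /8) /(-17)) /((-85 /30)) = -212268 /270793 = -0.78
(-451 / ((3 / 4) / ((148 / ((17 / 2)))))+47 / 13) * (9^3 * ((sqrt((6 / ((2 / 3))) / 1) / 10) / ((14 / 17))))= -1011763791 / 364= -2779570.85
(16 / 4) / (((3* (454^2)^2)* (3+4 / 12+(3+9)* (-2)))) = -1 / 658498984568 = -0.00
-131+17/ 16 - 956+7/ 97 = -1685263/ 1552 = -1085.87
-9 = -9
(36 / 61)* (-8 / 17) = -288 / 1037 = -0.28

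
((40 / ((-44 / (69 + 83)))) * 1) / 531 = -1520 / 5841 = -0.26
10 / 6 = 5 / 3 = 1.67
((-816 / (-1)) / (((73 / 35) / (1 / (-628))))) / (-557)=7140 / 6383777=0.00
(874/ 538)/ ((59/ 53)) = 23161/ 15871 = 1.46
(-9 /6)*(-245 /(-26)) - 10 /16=-14.76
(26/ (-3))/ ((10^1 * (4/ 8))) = -26/ 15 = -1.73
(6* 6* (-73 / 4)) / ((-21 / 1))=219 / 7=31.29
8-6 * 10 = -52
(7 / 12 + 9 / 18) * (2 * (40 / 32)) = 65 / 24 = 2.71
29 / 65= 0.45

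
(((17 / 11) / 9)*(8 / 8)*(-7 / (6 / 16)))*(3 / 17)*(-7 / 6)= 196 / 297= 0.66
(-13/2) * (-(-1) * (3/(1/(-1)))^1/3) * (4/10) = 2.60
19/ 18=1.06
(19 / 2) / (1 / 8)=76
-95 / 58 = -1.64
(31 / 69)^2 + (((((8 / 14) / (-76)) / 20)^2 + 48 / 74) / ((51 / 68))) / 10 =898463284519 / 3116041173000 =0.29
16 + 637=653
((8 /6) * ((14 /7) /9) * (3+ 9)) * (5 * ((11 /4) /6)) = 220 /27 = 8.15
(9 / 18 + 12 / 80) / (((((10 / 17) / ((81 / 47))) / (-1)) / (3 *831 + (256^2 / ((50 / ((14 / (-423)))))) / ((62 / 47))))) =-34129845711 / 7285000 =-4684.95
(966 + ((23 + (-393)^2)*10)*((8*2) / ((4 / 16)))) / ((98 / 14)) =98863046 / 7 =14123292.29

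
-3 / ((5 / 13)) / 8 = -39 / 40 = -0.98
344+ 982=1326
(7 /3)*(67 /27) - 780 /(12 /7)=-36386 /81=-449.21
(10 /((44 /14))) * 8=25.45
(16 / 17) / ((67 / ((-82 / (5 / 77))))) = -101024 / 5695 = -17.74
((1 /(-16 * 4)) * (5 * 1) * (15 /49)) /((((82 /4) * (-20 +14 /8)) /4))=75 /293314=0.00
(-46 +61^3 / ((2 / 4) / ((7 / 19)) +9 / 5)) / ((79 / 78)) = 95271024 / 1343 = 70938.96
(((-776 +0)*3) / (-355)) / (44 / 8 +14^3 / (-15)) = -13968 / 377933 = -0.04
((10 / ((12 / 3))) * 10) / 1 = 25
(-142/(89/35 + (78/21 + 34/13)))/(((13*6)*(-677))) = 2485/8199147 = 0.00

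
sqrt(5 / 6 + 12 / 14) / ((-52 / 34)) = -17*sqrt(2982) / 1092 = -0.85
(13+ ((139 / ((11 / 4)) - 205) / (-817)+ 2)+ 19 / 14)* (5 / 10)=2081809 / 251636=8.27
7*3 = 21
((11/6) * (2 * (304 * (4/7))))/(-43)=-13376/903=-14.81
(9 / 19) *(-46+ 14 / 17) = -6912 / 323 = -21.40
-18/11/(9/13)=-26/11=-2.36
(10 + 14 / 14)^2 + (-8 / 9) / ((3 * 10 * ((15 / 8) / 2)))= 244961 / 2025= 120.97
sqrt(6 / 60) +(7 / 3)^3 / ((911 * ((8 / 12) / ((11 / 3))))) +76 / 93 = sqrt(10) / 10 +1363211 / 1525014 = 1.21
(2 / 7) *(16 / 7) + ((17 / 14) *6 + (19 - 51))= -1179 / 49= -24.06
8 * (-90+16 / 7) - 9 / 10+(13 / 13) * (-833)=-107493 / 70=-1535.61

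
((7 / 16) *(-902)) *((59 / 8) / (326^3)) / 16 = -186263 / 35477479424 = -0.00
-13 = -13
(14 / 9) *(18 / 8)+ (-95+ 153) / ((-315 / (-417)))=16859 / 210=80.28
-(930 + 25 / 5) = -935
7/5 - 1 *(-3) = 22/5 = 4.40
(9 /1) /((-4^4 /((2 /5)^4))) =-9 /10000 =-0.00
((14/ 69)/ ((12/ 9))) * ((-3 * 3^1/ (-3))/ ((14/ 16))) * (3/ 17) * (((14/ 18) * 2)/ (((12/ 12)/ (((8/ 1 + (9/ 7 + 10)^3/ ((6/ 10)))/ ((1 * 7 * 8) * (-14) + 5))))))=-19787416/ 44774583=-0.44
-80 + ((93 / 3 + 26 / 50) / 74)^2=-68294764 / 855625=-79.82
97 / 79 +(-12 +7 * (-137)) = -76612 / 79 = -969.77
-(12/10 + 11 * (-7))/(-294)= -379/1470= -0.26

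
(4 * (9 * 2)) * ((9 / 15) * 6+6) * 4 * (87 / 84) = 100224 / 35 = 2863.54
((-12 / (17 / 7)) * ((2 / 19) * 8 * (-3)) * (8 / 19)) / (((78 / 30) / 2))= 322560 / 79781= 4.04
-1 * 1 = -1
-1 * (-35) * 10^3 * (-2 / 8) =-8750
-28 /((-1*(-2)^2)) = 7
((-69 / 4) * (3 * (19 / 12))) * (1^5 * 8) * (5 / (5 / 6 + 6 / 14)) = -137655 / 53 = -2597.26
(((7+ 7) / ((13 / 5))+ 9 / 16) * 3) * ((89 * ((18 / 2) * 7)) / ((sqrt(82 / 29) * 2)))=20807577 * sqrt(2378) / 34112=29745.43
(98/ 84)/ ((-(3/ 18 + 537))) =-7/ 3223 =-0.00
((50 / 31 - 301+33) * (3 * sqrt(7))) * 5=-123870 * sqrt(7) / 31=-10571.91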